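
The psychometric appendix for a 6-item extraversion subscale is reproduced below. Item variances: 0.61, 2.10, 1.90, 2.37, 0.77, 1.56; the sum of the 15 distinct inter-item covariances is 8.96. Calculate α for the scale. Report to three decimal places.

α = 0.790

Σσᵢ² = 0.61 + 2.10 + 1.90 + 2.37 + 0.77 + 1.56 = 9.31
Sum of distinct covariances = 8.96
σ²_T = Σσᵢ² + 2·Σcov = 9.31 + 2 × 8.96 = 27.23
α = (6/5)·(1 − 9.31/27.23) = 0.790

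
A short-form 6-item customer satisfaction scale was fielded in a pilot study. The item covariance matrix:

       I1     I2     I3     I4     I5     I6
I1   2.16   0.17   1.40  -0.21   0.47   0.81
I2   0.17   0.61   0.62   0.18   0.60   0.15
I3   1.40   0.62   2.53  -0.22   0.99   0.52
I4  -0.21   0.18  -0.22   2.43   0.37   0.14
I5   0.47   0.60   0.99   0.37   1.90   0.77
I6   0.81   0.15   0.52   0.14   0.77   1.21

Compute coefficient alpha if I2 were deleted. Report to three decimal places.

coefficient alpha = 0.620

Remaining items: I1, I3, I4, I5, I6 (k = 5).
Σσ²ᵢ = 2.16 + 2.53 + 2.43 + 1.90 + 1.21 = 10.23
σ²_T = 10.23 + 2 × 5.04 = 20.31
α (item deleted) = (5/4)·(1 − 10.23/20.31) = 0.620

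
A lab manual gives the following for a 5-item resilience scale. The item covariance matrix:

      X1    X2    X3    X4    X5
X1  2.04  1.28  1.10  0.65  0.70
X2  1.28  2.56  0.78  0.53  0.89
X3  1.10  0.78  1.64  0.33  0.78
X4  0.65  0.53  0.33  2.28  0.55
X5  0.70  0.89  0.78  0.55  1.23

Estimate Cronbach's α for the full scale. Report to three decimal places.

Σσ²ᵢ = 2.04 + 2.56 + 1.64 + 2.28 + 1.23 = 9.75
Sum of off-diagonal covariances = 7.59
Var(T) = 9.75 + 2 × 7.59 = 24.93
α = (k/(k−1))·(1 − Σσ²ᵢ/Var(T)) = (5/4)·(1 − 9.75/24.93) = 0.761

α = 0.761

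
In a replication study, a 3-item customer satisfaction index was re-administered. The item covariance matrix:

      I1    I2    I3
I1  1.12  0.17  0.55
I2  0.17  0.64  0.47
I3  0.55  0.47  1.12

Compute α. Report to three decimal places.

Σσᵢ² = 1.12 + 0.64 + 1.12 = 2.88
Sum of the distinct covariances = 1.19
total variance = 2.88 + 2 × 1.19 = 5.26
α = (k/(k−1))·(1 − Σσᵢ²/total variance) = (3/2)·(1 − 2.88/5.26) = 0.679

α = 0.679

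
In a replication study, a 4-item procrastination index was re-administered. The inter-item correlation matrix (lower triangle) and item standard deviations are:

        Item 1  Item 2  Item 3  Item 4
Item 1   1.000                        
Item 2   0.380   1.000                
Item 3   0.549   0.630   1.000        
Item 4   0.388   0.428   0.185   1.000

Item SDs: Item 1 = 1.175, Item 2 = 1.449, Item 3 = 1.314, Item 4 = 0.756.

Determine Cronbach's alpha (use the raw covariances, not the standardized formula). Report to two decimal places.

Σσ²ᵢ = 1.175² + 1.449² + 1.314² + 0.756² = 5.7784
Covariances σ_ij = r_ij · s_i · s_j:
  σ(Item 1,Item 2) = 0.380 × 1.175 × 1.449 = 0.6470
  σ(Item 1,Item 3) = 0.549 × 1.175 × 1.314 = 0.8476
  σ(Item 1,Item 4) = 0.388 × 1.175 × 0.756 = 0.3447
  σ(Item 2,Item 3) = 0.630 × 1.449 × 1.314 = 1.1995
  σ(Item 2,Item 4) = 0.428 × 1.449 × 0.756 = 0.4689
  σ(Item 3,Item 4) = 0.185 × 1.314 × 0.756 = 0.1838
σ²_T = Σσ²ᵢ + 2·Σσ_ij = 5.7784 + 2 × 3.6915 = 13.1614
α = (4/3)·(1 − 5.7784/13.1614) = 0.75

α = 0.75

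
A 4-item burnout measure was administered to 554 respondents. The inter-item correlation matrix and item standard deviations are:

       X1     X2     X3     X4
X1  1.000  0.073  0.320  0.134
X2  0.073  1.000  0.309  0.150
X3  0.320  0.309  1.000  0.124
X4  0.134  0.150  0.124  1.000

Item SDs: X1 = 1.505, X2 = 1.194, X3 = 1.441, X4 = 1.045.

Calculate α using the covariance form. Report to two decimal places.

α = 0.48

Σσ²ᵢ = 1.505² + 1.194² + 1.441² + 1.045² = 6.8592
Covariances σ_ij = r_ij · s_i · s_j:
  σ(X1,X2) = 0.073 × 1.505 × 1.194 = 0.1312
  σ(X1,X3) = 0.320 × 1.505 × 1.441 = 0.6940
  σ(X1,X4) = 0.134 × 1.505 × 1.045 = 0.2107
  σ(X2,X3) = 0.309 × 1.194 × 1.441 = 0.5317
  σ(X2,X4) = 0.150 × 1.194 × 1.045 = 0.1872
  σ(X3,X4) = 0.124 × 1.441 × 1.045 = 0.1867
σ²_T = Σσ²ᵢ + 2·Σσ_ij = 6.8592 + 2 × 1.9415 = 10.7422
α = (4/3)·(1 − 6.8592/10.7422) = 0.48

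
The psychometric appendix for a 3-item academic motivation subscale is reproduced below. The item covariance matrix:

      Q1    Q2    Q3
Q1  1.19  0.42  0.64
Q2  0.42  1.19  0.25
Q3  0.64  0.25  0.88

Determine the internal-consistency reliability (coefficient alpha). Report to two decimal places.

α = 0.67

Σσᵢ² = 1.19 + 1.19 + 0.88 = 3.26
Sum of off-diagonal covariances = 1.31
σ²_T = 3.26 + 2 × 1.31 = 5.88
α = (k/(k−1))·(1 − Σσᵢ²/σ²_T) = (3/2)·(1 − 3.26/5.88) = 0.67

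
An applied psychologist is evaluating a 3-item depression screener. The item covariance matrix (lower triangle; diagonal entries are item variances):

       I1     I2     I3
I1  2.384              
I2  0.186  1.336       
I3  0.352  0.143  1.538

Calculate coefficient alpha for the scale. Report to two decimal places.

α = 0.31

Σσᵢ² = 2.384 + 1.336 + 1.538 = 5.258
Sum of the distinct covariances = 0.681
total variance = 5.258 + 2 × 0.681 = 6.620
α = (k/(k−1))·(1 − Σσᵢ²/total variance) = (3/2)·(1 − 5.258/6.620) = 0.31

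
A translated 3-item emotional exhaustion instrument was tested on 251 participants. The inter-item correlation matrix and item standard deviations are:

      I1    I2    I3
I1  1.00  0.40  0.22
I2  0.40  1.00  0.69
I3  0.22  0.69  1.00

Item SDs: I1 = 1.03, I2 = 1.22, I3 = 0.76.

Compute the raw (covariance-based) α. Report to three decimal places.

α = 0.685

Σσ²ᵢ = 1.03² + 1.22² + 0.76² = 3.1269
Covariances σ_ij = r_ij · s_i · s_j:
  σ(I1,I2) = 0.40 × 1.03 × 1.22 = 0.5026
  σ(I1,I3) = 0.22 × 1.03 × 0.76 = 0.1722
  σ(I2,I3) = 0.69 × 1.22 × 0.76 = 0.6398
σ²_T = Σσ²ᵢ + 2·Σσ_ij = 3.1269 + 2 × 1.3146 = 5.7561
α = (3/2)·(1 − 3.1269/5.7561) = 0.685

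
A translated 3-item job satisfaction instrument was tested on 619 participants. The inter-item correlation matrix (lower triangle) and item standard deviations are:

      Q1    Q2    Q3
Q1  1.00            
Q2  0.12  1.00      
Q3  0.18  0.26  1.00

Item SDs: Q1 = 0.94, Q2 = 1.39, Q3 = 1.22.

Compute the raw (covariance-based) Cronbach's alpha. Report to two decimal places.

Cronbach's alpha = 0.41

Σσ²ᵢ = 0.94² + 1.39² + 1.22² = 4.3041
Covariances σ_ij = r_ij · s_i · s_j:
  σ(Q1,Q2) = 0.12 × 0.94 × 1.39 = 0.1568
  σ(Q1,Q3) = 0.18 × 0.94 × 1.22 = 0.2064
  σ(Q2,Q3) = 0.26 × 1.39 × 1.22 = 0.4409
σ²_T = Σσ²ᵢ + 2·Σσ_ij = 4.3041 + 2 × 0.8041 = 5.9123
α = (3/2)·(1 − 4.3041/5.9123) = 0.41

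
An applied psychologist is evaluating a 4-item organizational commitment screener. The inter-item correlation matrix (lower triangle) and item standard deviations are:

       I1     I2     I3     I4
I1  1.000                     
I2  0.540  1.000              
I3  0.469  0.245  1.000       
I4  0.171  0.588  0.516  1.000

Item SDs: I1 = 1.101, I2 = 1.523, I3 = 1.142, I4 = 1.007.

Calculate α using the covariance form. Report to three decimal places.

Σσ²ᵢ = 1.101² + 1.523² + 1.142² + 1.007² = 5.8499
Covariances σ_ij = r_ij · s_i · s_j:
  σ(I1,I2) = 0.540 × 1.101 × 1.523 = 0.9055
  σ(I1,I3) = 0.469 × 1.101 × 1.142 = 0.5897
  σ(I1,I4) = 0.171 × 1.101 × 1.007 = 0.1896
  σ(I2,I3) = 0.245 × 1.523 × 1.142 = 0.4261
  σ(I2,I4) = 0.588 × 1.523 × 1.007 = 0.9018
  σ(I3,I4) = 0.516 × 1.142 × 1.007 = 0.5934
σ²_T = Σσ²ᵢ + 2·Σσ_ij = 5.8499 + 2 × 3.6061 = 13.0621
α = (4/3)·(1 − 5.8499/13.0621) = 0.736

α = 0.736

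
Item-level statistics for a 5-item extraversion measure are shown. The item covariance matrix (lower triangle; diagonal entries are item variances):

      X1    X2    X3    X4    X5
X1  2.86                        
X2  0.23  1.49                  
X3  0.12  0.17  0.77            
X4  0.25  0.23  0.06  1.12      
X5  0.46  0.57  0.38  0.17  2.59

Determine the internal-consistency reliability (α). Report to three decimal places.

Σσᵢ² = 2.86 + 1.49 + 0.77 + 1.12 + 2.59 = 8.83
Sum of off-diagonal covariances = 2.64
total variance = 8.83 + 2 × 2.64 = 14.11
α = (k/(k−1))·(1 − Σσᵢ²/total variance) = (5/4)·(1 − 8.83/14.11) = 0.468

α = 0.468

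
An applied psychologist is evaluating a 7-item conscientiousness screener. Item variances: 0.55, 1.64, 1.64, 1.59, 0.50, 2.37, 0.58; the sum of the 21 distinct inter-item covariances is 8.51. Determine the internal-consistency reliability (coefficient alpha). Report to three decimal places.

sum of item variances = 0.55 + 1.64 + 1.64 + 1.59 + 0.50 + 2.37 + 0.58 = 8.87
Sum of distinct covariances = 8.51
σ²_total = sum of item variances + 2·Σcov = 8.87 + 2 × 8.51 = 25.89
α = (7/6)·(1 − 8.87/25.89) = 0.767

coefficient alpha = 0.767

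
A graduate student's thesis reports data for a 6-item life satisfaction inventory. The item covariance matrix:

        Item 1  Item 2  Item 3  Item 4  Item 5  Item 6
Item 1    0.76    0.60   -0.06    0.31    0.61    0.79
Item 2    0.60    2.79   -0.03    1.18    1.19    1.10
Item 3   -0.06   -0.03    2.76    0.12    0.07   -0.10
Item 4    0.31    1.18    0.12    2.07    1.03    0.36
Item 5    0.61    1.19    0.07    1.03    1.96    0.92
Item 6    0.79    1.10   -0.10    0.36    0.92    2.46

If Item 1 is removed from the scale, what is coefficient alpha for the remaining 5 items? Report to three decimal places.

coefficient alpha = 0.616

Remaining items: Item 2, Item 3, Item 4, Item 5, Item 6 (k = 5).
Σσ²ᵢ = 2.79 + 2.76 + 2.07 + 1.96 + 2.46 = 12.04
total variance = 12.04 + 2 × 5.84 = 23.72
α (item deleted) = (5/4)·(1 − 12.04/23.72) = 0.616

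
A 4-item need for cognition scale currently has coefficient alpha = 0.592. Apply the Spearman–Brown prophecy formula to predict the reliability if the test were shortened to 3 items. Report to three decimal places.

Length factor m = 3/4 = 0.7500
α' = m·α / (1 − (1−m)·α)
   = 3/4 × 0.592 / (1 − (1 − 3/4) × 0.592)
   = 0.4440 / 0.8520 = 0.521

predicted reliability = 0.521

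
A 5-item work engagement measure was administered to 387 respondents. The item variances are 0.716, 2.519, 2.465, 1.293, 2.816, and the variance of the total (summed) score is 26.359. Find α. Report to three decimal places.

α = 0.785

Σσ²ᵢ = 0.716 + 2.519 + 2.465 + 1.293 + 2.816 = 9.809
α = (k/(k−1))·(1 − Σσ²ᵢ/σ²_total) = (5/4)·(1 − 9.809/26.359) = 0.785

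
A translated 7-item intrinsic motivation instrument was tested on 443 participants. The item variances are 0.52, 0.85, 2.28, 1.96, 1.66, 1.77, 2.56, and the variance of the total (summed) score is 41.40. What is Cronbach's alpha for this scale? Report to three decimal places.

α = 0.840

Σσᵢ² = 0.52 + 0.85 + 2.28 + 1.96 + 1.66 + 1.77 + 2.56 = 11.60
α = (k/(k−1))·(1 − Σσᵢ²/total variance) = (7/6)·(1 − 11.60/41.40) = 0.840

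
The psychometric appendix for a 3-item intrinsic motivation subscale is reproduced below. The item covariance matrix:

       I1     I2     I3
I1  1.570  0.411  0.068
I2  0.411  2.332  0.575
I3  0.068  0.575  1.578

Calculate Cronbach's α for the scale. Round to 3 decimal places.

Cronbach's α = 0.417

Σσᵢ² = 1.570 + 2.332 + 1.578 = 5.480
Σ_{i<j} σ_ij = 1.054
σ²_T = 5.480 + 2 × 1.054 = 7.588
α = (k/(k−1))·(1 − Σσᵢ²/σ²_T) = (3/2)·(1 − 5.480/7.588) = 0.417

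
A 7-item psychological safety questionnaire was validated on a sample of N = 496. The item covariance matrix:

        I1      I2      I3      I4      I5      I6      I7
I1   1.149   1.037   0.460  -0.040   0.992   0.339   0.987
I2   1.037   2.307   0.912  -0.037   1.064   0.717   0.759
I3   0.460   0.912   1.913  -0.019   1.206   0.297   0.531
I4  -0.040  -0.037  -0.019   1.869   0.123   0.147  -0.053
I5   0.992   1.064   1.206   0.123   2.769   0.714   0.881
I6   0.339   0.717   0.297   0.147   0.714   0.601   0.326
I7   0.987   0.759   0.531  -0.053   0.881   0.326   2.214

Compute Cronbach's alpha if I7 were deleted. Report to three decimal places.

Remaining items: I1, I2, I3, I4, I5, I6 (k = 6).
sum of item variances = 1.149 + 2.307 + 1.913 + 1.869 + 2.769 + 0.601 = 10.608
total variance = 10.608 + 2 × 7.912 = 26.432
α (item deleted) = (6/5)·(1 − 10.608/26.432) = 0.718

α = 0.718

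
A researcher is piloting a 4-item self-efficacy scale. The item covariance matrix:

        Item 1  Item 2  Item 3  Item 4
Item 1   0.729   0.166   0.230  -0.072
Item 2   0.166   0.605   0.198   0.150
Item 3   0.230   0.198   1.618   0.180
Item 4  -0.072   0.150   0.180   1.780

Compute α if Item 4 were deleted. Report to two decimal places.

Remaining items: Item 1, Item 2, Item 3 (k = 3).
Σσᵢ² = 0.729 + 0.605 + 1.618 = 2.952
σ²_total = 2.952 + 2 × 0.594 = 4.140
α (item deleted) = (3/2)·(1 − 2.952/4.140) = 0.43

α = 0.43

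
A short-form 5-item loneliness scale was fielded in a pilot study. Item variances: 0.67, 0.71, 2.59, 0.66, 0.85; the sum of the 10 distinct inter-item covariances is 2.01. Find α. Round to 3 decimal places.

α = 0.529

sum of item variances = 0.67 + 0.71 + 2.59 + 0.66 + 0.85 = 5.48
Sum of distinct covariances = 2.01
σ²_T = sum of item variances + 2·Σcov = 5.48 + 2 × 2.01 = 9.50
α = (5/4)·(1 − 5.48/9.50) = 0.529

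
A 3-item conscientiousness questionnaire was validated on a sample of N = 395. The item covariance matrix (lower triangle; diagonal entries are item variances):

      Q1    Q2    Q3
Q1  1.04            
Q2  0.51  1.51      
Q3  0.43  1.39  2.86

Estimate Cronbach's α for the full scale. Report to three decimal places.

Σσ²ᵢ = 1.04 + 1.51 + 2.86 = 5.41
Sum of off-diagonal covariances = 2.33
Var(T) = 5.41 + 2 × 2.33 = 10.07
α = (k/(k−1))·(1 − Σσ²ᵢ/Var(T)) = (3/2)·(1 − 5.41/10.07) = 0.694

α = 0.694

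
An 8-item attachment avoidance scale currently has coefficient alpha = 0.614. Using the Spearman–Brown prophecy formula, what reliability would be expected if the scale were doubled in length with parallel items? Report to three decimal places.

predicted reliability = 0.761

Length factor m = 2
α' = m·α / (1 + (m−1)·α)
   = 2 × 0.614 / (1 + (2 − 1) × 0.614)
   = 1.2280 / 1.6140 = 0.761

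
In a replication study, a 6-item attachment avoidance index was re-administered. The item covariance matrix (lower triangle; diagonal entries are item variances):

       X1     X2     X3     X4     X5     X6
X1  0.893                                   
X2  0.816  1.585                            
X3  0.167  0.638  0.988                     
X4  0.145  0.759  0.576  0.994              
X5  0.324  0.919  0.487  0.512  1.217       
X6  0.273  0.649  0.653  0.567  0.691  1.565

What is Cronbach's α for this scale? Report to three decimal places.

α = 0.832

sum of item variances = 0.893 + 1.585 + 0.988 + 0.994 + 1.217 + 1.565 = 7.242
Sum of off-diagonal covariances = 8.176
total variance = 7.242 + 2 × 8.176 = 23.594
α = (k/(k−1))·(1 − sum of item variances/total variance) = (6/5)·(1 − 7.242/23.594) = 0.832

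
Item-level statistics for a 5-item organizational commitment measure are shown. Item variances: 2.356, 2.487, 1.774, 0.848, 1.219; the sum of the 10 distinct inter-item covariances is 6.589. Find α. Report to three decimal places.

Σσᵢ² = 2.356 + 2.487 + 1.774 + 0.848 + 1.219 = 8.684
Sum of distinct covariances = 6.589
σ²_T = Σσᵢ² + 2·Σcov = 8.684 + 2 × 6.589 = 21.862
α = (5/4)·(1 − 8.684/21.862) = 0.753

α = 0.753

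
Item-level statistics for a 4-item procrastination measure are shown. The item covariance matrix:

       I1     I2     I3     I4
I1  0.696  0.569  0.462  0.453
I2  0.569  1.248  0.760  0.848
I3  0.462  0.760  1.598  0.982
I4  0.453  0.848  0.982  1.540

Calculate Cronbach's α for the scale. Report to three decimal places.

α = 0.821

sum of item variances = 0.696 + 1.248 + 1.598 + 1.540 = 5.082
Σ_{i<j} σ_ij = 4.074
σ²_T = 5.082 + 2 × 4.074 = 13.230
α = (k/(k−1))·(1 − sum of item variances/σ²_T) = (4/3)·(1 − 5.082/13.230) = 0.821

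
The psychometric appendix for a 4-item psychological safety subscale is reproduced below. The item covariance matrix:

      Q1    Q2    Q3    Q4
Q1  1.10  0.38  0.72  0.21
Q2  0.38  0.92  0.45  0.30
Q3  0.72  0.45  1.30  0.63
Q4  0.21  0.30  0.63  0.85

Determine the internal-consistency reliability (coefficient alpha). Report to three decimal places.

ΣVar(i) = 1.10 + 0.92 + 1.30 + 0.85 = 4.17
Sum of off-diagonal covariances = 2.69
σ²_T = 4.17 + 2 × 2.69 = 9.55
α = (k/(k−1))·(1 − ΣVar(i)/σ²_T) = (4/3)·(1 − 4.17/9.55) = 0.751

α = 0.751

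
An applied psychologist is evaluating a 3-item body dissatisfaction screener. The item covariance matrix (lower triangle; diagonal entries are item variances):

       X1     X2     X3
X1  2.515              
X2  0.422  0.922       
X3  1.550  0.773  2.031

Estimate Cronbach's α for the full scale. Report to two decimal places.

α = 0.75

Σσ²ᵢ = 2.515 + 0.922 + 2.031 = 5.468
Σ_{i<j} σ_ij = 2.745
σ²_T = 5.468 + 2 × 2.745 = 10.958
α = (k/(k−1))·(1 − Σσ²ᵢ/σ²_T) = (3/2)·(1 − 5.468/10.958) = 0.75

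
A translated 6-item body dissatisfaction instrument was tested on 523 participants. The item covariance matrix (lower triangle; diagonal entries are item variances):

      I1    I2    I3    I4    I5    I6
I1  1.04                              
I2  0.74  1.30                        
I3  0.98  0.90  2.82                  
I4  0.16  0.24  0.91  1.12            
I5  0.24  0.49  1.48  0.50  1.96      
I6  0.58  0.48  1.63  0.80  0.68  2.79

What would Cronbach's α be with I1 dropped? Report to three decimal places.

Remaining items: I2, I3, I4, I5, I6 (k = 5).
Σσ²ᵢ = 1.30 + 2.82 + 1.12 + 1.96 + 2.79 = 9.99
σ²_total = 9.99 + 2 × 8.11 = 26.21
α (item deleted) = (5/4)·(1 − 9.99/26.21) = 0.774

α = 0.774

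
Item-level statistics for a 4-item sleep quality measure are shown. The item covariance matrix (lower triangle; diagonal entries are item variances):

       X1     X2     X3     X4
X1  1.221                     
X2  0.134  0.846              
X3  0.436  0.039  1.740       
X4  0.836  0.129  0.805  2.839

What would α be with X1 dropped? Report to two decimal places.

Remaining items: X2, X3, X4 (k = 3).
Σσ²ᵢ = 0.846 + 1.740 + 2.839 = 5.425
σ²_T = 5.425 + 2 × 0.973 = 7.371
α (item deleted) = (3/2)·(1 − 5.425/7.371) = 0.40

α = 0.40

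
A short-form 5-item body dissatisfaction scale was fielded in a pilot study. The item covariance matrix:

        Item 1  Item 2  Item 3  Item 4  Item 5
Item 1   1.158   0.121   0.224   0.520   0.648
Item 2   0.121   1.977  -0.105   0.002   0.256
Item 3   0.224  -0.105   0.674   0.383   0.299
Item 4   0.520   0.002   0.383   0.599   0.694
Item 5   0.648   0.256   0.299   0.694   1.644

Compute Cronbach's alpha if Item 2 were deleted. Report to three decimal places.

Remaining items: Item 1, Item 3, Item 4, Item 5 (k = 4).
Σσ²ᵢ = 1.158 + 0.674 + 0.599 + 1.644 = 4.075
total variance = 4.075 + 2 × 2.768 = 9.611
α (item deleted) = (4/3)·(1 − 4.075/9.611) = 0.768

Cronbach's alpha = 0.768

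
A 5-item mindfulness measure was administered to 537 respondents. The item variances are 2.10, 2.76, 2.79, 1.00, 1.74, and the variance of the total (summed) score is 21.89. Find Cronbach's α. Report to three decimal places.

Cronbach's α = 0.657

ΣVar(i) = 2.10 + 2.76 + 2.79 + 1.00 + 1.74 = 10.39
α = (k/(k−1))·(1 − ΣVar(i)/Var(T)) = (5/4)·(1 − 10.39/21.89) = 0.657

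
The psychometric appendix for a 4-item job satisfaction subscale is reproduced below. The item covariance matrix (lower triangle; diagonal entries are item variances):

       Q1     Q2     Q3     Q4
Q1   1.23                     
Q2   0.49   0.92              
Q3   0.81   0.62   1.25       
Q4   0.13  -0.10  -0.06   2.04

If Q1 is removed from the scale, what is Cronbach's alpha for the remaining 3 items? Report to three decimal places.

Remaining items: Q2, Q3, Q4 (k = 3).
ΣVar(i) = 0.92 + 1.25 + 2.04 = 4.21
total variance = 4.21 + 2 × 0.46 = 5.13
α (item deleted) = (3/2)·(1 − 4.21/5.13) = 0.269

Cronbach's alpha = 0.269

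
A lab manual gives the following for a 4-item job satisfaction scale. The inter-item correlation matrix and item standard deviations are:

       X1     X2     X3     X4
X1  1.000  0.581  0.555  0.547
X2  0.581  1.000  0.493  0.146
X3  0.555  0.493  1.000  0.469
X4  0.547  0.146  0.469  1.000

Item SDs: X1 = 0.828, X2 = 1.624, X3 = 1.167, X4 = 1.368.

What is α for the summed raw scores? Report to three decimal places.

Σσ²ᵢ = 0.828² + 1.624² + 1.167² + 1.368² = 6.5563
Covariances σ_ij = r_ij · s_i · s_j:
  σ(X1,X2) = 0.581 × 0.828 × 1.624 = 0.7813
  σ(X1,X3) = 0.555 × 0.828 × 1.167 = 0.5363
  σ(X1,X4) = 0.547 × 0.828 × 1.368 = 0.6196
  σ(X2,X3) = 0.493 × 1.624 × 1.167 = 0.9343
  σ(X2,X4) = 0.146 × 1.624 × 1.368 = 0.3244
  σ(X3,X4) = 0.469 × 1.167 × 1.368 = 0.7487
σ²_T = Σσ²ᵢ + 2·Σσ_ij = 6.5563 + 2 × 3.9446 = 14.4455
α = (4/3)·(1 − 6.5563/14.4455) = 0.728

α = 0.728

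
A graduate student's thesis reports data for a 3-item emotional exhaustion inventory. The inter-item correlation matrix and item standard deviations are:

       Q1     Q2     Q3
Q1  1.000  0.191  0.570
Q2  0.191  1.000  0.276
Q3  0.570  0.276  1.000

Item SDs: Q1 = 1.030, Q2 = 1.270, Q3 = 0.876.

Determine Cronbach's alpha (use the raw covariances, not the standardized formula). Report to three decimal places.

Σσ²ᵢ = 1.030² + 1.270² + 0.876² = 3.4412
Covariances σ_ij = r_ij · s_i · s_j:
  σ(Q1,Q2) = 0.191 × 1.030 × 1.270 = 0.2498
  σ(Q1,Q3) = 0.570 × 1.030 × 0.876 = 0.5143
  σ(Q2,Q3) = 0.276 × 1.270 × 0.876 = 0.3071
σ²_T = Σσ²ᵢ + 2·Σσ_ij = 3.4412 + 2 × 1.0712 = 5.5836
α = (3/2)·(1 − 3.4412/5.5836) = 0.576

Cronbach's alpha = 0.576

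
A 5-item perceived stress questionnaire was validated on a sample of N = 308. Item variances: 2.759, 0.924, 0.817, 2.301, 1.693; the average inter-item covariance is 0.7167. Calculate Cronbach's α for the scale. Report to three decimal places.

ΣVar(i) = 2.759 + 0.924 + 0.817 + 2.301 + 1.693 = 8.494
Sum of the 10 distinct covariances = 10 × 0.7167 = 7.1670
σ²_total = ΣVar(i) + 2·Σcov = 8.494 + 2 × 7.1670 = 22.8280
α = (5/4)·(1 − 8.494/22.8280) = 0.785

α = 0.785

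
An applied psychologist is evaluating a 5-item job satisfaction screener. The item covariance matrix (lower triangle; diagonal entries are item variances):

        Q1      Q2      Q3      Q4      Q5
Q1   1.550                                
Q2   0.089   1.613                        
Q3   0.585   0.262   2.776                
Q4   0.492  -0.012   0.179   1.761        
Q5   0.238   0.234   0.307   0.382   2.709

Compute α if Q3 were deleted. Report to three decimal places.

Remaining items: Q1, Q2, Q4, Q5 (k = 4).
ΣVar(i) = 1.550 + 1.613 + 1.761 + 2.709 = 7.633
σ²_total = 7.633 + 2 × 1.423 = 10.479
α (item deleted) = (4/3)·(1 − 7.633/10.479) = 0.362

α = 0.362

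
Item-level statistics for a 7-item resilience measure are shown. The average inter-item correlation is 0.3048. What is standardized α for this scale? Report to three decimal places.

α = 0.754

Standardized α = k·r̄ / (1 + (k−1)·r̄) = 7 × 0.3048 / (1 + 6 × 0.3048)
  = 2.1336 / 2.8288 = 0.754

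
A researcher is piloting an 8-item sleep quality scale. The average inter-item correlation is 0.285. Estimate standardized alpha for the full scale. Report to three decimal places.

α = 0.761

Standardized α = k·r̄ / (1 + (k−1)·r̄) = 8 × 0.285 / (1 + 7 × 0.285)
  = 2.2800 / 2.9950 = 0.761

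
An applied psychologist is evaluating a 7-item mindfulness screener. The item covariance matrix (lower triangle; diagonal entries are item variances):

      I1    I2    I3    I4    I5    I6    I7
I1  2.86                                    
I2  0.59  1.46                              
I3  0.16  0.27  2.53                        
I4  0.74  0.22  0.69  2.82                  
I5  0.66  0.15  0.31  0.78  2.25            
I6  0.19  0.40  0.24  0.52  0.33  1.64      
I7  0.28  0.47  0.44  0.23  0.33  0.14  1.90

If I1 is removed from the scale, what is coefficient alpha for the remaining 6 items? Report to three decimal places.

Remaining items: I2, I3, I4, I5, I6, I7 (k = 6).
Σσ²ᵢ = 1.46 + 2.53 + 2.82 + 2.25 + 1.64 + 1.90 = 12.60
Var(T) = 12.60 + 2 × 5.52 = 23.64
α (item deleted) = (6/5)·(1 − 12.60/23.64) = 0.560

α = 0.560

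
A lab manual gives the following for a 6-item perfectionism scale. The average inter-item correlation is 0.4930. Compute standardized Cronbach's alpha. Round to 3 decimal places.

Standardized α = k·r̄ / (1 + (k−1)·r̄) = 6 × 0.4930 / (1 + 5 × 0.4930)
  = 2.9580 / 3.4650 = 0.854

α = 0.854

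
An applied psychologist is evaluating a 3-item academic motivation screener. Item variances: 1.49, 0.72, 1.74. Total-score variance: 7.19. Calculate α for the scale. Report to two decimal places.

Σσ²ᵢ = 1.49 + 0.72 + 1.74 = 3.95
α = (k/(k−1))·(1 − Σσ²ᵢ/total variance) = (3/2)·(1 − 3.95/7.19) = 0.68

α = 0.68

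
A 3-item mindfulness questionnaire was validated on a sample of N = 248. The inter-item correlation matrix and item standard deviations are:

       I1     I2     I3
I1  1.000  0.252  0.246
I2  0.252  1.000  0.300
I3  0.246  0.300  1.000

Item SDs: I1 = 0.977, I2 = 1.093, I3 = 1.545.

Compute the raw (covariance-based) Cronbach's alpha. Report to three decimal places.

α = 0.504

Σσ²ᵢ = 0.977² + 1.093² + 1.545² = 4.5362
Covariances σ_ij = r_ij · s_i · s_j:
  σ(I1,I2) = 0.252 × 0.977 × 1.093 = 0.2691
  σ(I1,I3) = 0.246 × 0.977 × 1.545 = 0.3713
  σ(I2,I3) = 0.300 × 1.093 × 1.545 = 0.5066
σ²_T = Σσ²ᵢ + 2·Σσ_ij = 4.5362 + 2 × 1.1470 = 6.8302
α = (3/2)·(1 − 4.5362/6.8302) = 0.504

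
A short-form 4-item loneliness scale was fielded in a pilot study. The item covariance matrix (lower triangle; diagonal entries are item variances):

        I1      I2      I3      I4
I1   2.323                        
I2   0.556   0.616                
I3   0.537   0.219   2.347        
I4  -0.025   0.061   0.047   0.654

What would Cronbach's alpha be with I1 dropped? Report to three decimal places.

Remaining items: I2, I3, I4 (k = 3).
Σσᵢ² = 0.616 + 2.347 + 0.654 = 3.617
total variance = 3.617 + 2 × 0.327 = 4.271
α (item deleted) = (3/2)·(1 − 3.617/4.271) = 0.230

Cronbach's alpha = 0.230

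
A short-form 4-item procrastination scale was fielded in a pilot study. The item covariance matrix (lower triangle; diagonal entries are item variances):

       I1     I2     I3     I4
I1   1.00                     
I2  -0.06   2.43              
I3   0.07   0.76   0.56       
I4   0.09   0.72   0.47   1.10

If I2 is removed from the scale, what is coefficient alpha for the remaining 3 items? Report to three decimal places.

α = 0.482

Remaining items: I1, I3, I4 (k = 3).
ΣVar(i) = 1.00 + 0.56 + 1.10 = 2.66
Var(T) = 2.66 + 2 × 0.63 = 3.92
α (item deleted) = (3/2)·(1 − 2.66/3.92) = 0.482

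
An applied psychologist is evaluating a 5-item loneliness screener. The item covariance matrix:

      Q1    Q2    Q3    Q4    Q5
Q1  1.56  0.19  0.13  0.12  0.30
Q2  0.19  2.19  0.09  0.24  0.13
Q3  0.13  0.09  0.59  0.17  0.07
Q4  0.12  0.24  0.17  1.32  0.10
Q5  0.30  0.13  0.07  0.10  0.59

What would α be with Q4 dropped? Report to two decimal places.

α = 0.36

Remaining items: Q1, Q2, Q3, Q5 (k = 4).
ΣVar(i) = 1.56 + 2.19 + 0.59 + 0.59 = 4.93
Var(T) = 4.93 + 2 × 0.91 = 6.75
α (item deleted) = (4/3)·(1 − 4.93/6.75) = 0.36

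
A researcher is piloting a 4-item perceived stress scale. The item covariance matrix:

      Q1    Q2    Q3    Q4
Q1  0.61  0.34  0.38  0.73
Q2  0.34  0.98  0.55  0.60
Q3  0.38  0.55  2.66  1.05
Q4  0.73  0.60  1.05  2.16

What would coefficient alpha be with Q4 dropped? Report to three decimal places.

coefficient alpha = 0.561

Remaining items: Q1, Q2, Q3 (k = 3).
Σσᵢ² = 0.61 + 0.98 + 2.66 = 4.25
total variance = 4.25 + 2 × 1.27 = 6.79
α (item deleted) = (3/2)·(1 − 4.25/6.79) = 0.561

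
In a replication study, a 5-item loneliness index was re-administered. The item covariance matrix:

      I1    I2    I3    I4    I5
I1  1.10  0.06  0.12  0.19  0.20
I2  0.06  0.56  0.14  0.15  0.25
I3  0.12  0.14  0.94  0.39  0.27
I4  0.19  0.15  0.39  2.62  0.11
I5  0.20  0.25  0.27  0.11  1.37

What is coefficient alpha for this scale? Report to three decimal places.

Σσᵢ² = 1.10 + 0.56 + 0.94 + 2.62 + 1.37 = 6.59
Σ_{i<j} σ_ij = 1.88
σ²_T = 6.59 + 2 × 1.88 = 10.35
α = (k/(k−1))·(1 − Σσᵢ²/σ²_T) = (5/4)·(1 − 6.59/10.35) = 0.454

α = 0.454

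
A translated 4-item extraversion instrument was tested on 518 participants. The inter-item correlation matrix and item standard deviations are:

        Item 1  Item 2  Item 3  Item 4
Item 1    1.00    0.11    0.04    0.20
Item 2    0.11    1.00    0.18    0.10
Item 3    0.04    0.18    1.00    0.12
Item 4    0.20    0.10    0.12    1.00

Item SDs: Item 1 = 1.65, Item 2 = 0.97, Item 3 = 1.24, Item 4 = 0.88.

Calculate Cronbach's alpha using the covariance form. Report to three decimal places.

Σσ²ᵢ = 1.65² + 0.97² + 1.24² + 0.88² = 5.9754
Covariances σ_ij = r_ij · s_i · s_j:
  σ(Item 1,Item 2) = 0.11 × 1.65 × 0.97 = 0.1761
  σ(Item 1,Item 3) = 0.04 × 1.65 × 1.24 = 0.0818
  σ(Item 1,Item 4) = 0.20 × 1.65 × 0.88 = 0.2904
  σ(Item 2,Item 3) = 0.18 × 0.97 × 1.24 = 0.2165
  σ(Item 2,Item 4) = 0.10 × 0.97 × 0.88 = 0.0854
  σ(Item 3,Item 4) = 0.12 × 1.24 × 0.88 = 0.1309
σ²_T = Σσ²ᵢ + 2·Σσ_ij = 5.9754 + 2 × 0.9811 = 7.9376
α = (4/3)·(1 − 5.9754/7.9376) = 0.330

Cronbach's alpha = 0.330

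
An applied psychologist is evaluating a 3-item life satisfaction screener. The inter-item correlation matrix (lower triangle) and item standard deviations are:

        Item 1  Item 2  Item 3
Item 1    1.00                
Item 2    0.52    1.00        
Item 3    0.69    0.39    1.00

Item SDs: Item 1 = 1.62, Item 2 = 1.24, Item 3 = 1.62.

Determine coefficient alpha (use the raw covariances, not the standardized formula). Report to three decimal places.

α = 0.776

Σσ²ᵢ = 1.62² + 1.24² + 1.62² = 6.7864
Covariances σ_ij = r_ij · s_i · s_j:
  σ(Item 1,Item 2) = 0.52 × 1.62 × 1.24 = 1.0446
  σ(Item 1,Item 3) = 0.69 × 1.62 × 1.62 = 1.8108
  σ(Item 2,Item 3) = 0.39 × 1.24 × 1.62 = 0.7834
σ²_T = Σσ²ᵢ + 2·Σσ_ij = 6.7864 + 2 × 3.6388 = 14.0640
α = (3/2)·(1 − 6.7864/14.0640) = 0.776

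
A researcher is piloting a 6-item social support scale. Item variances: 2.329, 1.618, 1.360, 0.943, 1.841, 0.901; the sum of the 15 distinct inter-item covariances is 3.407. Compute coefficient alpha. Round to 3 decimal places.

sum of item variances = 2.329 + 1.618 + 1.360 + 0.943 + 1.841 + 0.901 = 8.992
Sum of distinct covariances = 3.407
total variance = sum of item variances + 2·Σcov = 8.992 + 2 × 3.407 = 15.806
α = (6/5)·(1 − 8.992/15.806) = 0.517

α = 0.517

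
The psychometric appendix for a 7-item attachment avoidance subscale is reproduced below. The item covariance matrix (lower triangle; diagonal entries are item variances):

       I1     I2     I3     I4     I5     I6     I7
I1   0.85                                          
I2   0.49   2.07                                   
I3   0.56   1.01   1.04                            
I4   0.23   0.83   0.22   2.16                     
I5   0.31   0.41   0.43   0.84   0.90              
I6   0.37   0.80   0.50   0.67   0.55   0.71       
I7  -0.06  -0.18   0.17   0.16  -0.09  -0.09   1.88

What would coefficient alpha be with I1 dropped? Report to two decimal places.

coefficient alpha = 0.70

Remaining items: I2, I3, I4, I5, I6, I7 (k = 6).
Σσᵢ² = 2.07 + 1.04 + 2.16 + 0.90 + 0.71 + 1.88 = 8.76
total variance = 8.76 + 2 × 6.23 = 21.22
α (item deleted) = (6/5)·(1 − 8.76/21.22) = 0.70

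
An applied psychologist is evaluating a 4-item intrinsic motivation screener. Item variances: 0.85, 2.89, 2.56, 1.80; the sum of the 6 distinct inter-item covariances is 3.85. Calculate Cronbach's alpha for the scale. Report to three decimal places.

sum of item variances = 0.85 + 2.89 + 2.56 + 1.80 = 8.10
Sum of distinct covariances = 3.85
Var(T) = sum of item variances + 2·Σcov = 8.10 + 2 × 3.85 = 15.80
α = (4/3)·(1 − 8.10/15.80) = 0.650

α = 0.650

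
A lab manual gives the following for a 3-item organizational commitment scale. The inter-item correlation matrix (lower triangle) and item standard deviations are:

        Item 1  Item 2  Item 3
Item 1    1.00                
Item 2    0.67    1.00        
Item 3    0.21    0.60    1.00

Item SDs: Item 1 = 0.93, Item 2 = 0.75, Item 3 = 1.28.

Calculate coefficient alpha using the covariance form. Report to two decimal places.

Σσ²ᵢ = 0.93² + 0.75² + 1.28² = 3.0658
Covariances σ_ij = r_ij · s_i · s_j:
  σ(Item 1,Item 2) = 0.67 × 0.93 × 0.75 = 0.4673
  σ(Item 1,Item 3) = 0.21 × 0.93 × 1.28 = 0.2500
  σ(Item 2,Item 3) = 0.60 × 0.75 × 1.28 = 0.5760
σ²_T = Σσ²ᵢ + 2·Σσ_ij = 3.0658 + 2 × 1.2933 = 5.6524
α = (3/2)·(1 − 3.0658/5.6524) = 0.69

α = 0.69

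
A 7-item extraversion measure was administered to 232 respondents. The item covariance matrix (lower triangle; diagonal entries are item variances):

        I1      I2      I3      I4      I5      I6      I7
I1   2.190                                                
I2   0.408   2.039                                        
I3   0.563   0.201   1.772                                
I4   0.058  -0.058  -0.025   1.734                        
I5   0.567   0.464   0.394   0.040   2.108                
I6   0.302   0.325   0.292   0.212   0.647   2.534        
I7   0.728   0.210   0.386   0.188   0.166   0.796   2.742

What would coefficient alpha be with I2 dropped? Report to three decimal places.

α = 0.538

Remaining items: I1, I3, I4, I5, I6, I7 (k = 6).
sum of item variances = 2.190 + 1.772 + 1.734 + 2.108 + 2.534 + 2.742 = 13.080
total variance = 13.080 + 2 × 5.314 = 23.708
α (item deleted) = (6/5)·(1 − 13.080/23.708) = 0.538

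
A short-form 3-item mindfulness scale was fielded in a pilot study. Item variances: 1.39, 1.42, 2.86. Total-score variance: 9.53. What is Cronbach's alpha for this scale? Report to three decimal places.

Σσᵢ² = 1.39 + 1.42 + 2.86 = 5.67
α = (k/(k−1))·(1 − Σσᵢ²/total variance) = (3/2)·(1 − 5.67/9.53) = 0.608

Cronbach's alpha = 0.608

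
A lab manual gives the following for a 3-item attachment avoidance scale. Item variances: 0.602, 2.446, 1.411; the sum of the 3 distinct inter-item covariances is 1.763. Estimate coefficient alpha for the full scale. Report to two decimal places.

coefficient alpha = 0.66

sum of item variances = 0.602 + 2.446 + 1.411 = 4.459
Sum of distinct covariances = 1.763
total variance = sum of item variances + 2·Σcov = 4.459 + 2 × 1.763 = 7.985
α = (3/2)·(1 − 4.459/7.985) = 0.66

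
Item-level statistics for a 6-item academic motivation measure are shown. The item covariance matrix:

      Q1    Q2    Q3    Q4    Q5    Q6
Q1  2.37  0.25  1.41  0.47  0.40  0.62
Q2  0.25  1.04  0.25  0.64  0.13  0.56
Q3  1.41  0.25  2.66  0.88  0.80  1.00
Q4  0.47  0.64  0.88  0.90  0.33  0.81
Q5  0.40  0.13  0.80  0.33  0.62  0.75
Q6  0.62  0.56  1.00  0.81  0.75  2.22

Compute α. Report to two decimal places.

α = 0.79

ΣVar(i) = 2.37 + 1.04 + 2.66 + 0.90 + 0.62 + 2.22 = 9.81
Sum of off-diagonal covariances = 9.30
total variance = 9.81 + 2 × 9.30 = 28.41
α = (k/(k−1))·(1 − ΣVar(i)/total variance) = (6/5)·(1 − 9.81/28.41) = 0.79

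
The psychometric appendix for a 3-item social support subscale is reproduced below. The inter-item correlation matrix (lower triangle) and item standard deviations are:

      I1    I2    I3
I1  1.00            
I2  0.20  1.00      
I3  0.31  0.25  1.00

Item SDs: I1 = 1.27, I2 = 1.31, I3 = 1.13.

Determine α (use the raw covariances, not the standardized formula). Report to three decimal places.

Σσ²ᵢ = 1.27² + 1.31² + 1.13² = 4.6059
Covariances σ_ij = r_ij · s_i · s_j:
  σ(I1,I2) = 0.20 × 1.27 × 1.31 = 0.3327
  σ(I1,I3) = 0.31 × 1.27 × 1.13 = 0.4449
  σ(I2,I3) = 0.25 × 1.31 × 1.13 = 0.3701
σ²_T = Σσ²ᵢ + 2·Σσ_ij = 4.6059 + 2 × 1.1477 = 6.9013
α = (3/2)·(1 − 4.6059/6.9013) = 0.499

α = 0.499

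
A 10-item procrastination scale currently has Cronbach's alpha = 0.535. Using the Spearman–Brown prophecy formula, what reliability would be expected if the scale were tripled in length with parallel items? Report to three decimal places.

predicted reliability = 0.775

Length factor m = 3
α' = m·α / (1 + (m−1)·α)
   = 3 × 0.535 / (1 + (3 − 1) × 0.535)
   = 1.6050 / 2.0700 = 0.775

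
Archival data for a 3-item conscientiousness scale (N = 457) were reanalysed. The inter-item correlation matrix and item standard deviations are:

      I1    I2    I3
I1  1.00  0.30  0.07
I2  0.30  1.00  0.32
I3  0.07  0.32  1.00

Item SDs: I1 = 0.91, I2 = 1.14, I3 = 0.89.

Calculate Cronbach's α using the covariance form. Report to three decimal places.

Σσ²ᵢ = 0.91² + 1.14² + 0.89² = 2.9198
Covariances σ_ij = r_ij · s_i · s_j:
  σ(I1,I2) = 0.30 × 0.91 × 1.14 = 0.3112
  σ(I1,I3) = 0.07 × 0.91 × 0.89 = 0.0567
  σ(I2,I3) = 0.32 × 1.14 × 0.89 = 0.3247
σ²_T = Σσ²ᵢ + 2·Σσ_ij = 2.9198 + 2 × 0.6926 = 4.3050
α = (3/2)·(1 − 2.9198/4.3050) = 0.483

Cronbach's α = 0.483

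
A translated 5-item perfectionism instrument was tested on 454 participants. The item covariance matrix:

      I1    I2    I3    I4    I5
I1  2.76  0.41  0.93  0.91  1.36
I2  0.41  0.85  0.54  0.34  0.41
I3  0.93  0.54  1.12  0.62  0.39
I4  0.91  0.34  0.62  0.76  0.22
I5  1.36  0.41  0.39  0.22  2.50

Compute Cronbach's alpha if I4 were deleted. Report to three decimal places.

Cronbach's alpha = 0.704

Remaining items: I1, I2, I3, I5 (k = 4).
sum of item variances = 2.76 + 0.85 + 1.12 + 2.50 = 7.23
σ²_total = 7.23 + 2 × 4.04 = 15.31
α (item deleted) = (4/3)·(1 − 7.23/15.31) = 0.704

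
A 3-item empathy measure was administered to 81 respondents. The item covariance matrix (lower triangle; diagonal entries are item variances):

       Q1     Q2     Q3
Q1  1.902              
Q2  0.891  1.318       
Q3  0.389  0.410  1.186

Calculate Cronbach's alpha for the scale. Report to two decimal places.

Σσᵢ² = 1.902 + 1.318 + 1.186 = 4.406
Σ_{i<j} σ_ij = 1.690
total variance = 4.406 + 2 × 1.690 = 7.786
α = (k/(k−1))·(1 − Σσᵢ²/total variance) = (3/2)·(1 − 4.406/7.786) = 0.65

Cronbach's alpha = 0.65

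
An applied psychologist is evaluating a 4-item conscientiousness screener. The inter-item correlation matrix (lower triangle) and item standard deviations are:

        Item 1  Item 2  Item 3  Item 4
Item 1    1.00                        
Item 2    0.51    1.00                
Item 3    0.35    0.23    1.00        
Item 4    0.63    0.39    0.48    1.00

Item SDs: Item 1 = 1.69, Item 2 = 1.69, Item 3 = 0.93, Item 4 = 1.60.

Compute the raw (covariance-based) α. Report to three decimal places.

α = 0.748

Σσ²ᵢ = 1.69² + 1.69² + 0.93² + 1.60² = 9.1371
Covariances σ_ij = r_ij · s_i · s_j:
  σ(Item 1,Item 2) = 0.51 × 1.69 × 1.69 = 1.4566
  σ(Item 1,Item 3) = 0.35 × 1.69 × 0.93 = 0.5501
  σ(Item 1,Item 4) = 0.63 × 1.69 × 1.60 = 1.7035
  σ(Item 2,Item 3) = 0.23 × 1.69 × 0.93 = 0.3615
  σ(Item 2,Item 4) = 0.39 × 1.69 × 1.60 = 1.0546
  σ(Item 3,Item 4) = 0.48 × 0.93 × 1.60 = 0.7142
σ²_T = Σσ²ᵢ + 2·Σσ_ij = 9.1371 + 2 × 5.8405 = 20.8181
α = (4/3)·(1 − 9.1371/20.8181) = 0.748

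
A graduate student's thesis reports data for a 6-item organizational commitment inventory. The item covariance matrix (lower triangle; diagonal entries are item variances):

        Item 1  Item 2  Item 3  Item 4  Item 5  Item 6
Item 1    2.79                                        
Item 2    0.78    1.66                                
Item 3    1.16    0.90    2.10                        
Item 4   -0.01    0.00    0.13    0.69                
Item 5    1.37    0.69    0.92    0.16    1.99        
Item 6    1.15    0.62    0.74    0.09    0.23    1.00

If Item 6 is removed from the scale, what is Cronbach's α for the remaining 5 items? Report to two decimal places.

Cronbach's α = 0.71

Remaining items: Item 1, Item 2, Item 3, Item 4, Item 5 (k = 5).
ΣVar(i) = 2.79 + 1.66 + 2.10 + 0.69 + 1.99 = 9.23
σ²_total = 9.23 + 2 × 6.10 = 21.43
α (item deleted) = (5/4)·(1 − 9.23/21.43) = 0.71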